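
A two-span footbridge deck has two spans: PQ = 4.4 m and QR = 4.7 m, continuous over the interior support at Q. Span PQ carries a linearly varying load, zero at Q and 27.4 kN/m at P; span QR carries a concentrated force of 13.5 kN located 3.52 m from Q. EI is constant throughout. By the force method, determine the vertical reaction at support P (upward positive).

R_P = 35.91 kN

Release continuity at Q by inserting a hinge; the redundant is the internal moment M_Q. The primary structure is two simply-supported spans PQ and QR.
Rotations at Q on the released spans (each span's end-slope, ×1/EI):
  span PQ: triangular load, peak 27.4: 7w₀L³/(360EI) = 45.38/EI
  span QR: point load 13.5 at a = 3.52: Pab(L + b)/(6LEI) = 11.69/EI
  relative rotation θ_0 = (45.38 + 11.69)/EI = 57.08/EI
A unit hogging moment at Q produces rotation L₁/(3EI) + L₂/(3EI) = 3.033/EI.
Compatibility: M_Q·(L₁+L₂)/(3EI) = θ_0, giving M_Q = 18.82 kN·m (hogging).
Span PQ, ΣM about P with M_Q applied at Q: R_Q^{PQ}·4.4 = 88.41 + 18.82, so R_Q^{PQ} = 24.37 kN and R_P = 60.28 − 24.37 = 35.91 kN.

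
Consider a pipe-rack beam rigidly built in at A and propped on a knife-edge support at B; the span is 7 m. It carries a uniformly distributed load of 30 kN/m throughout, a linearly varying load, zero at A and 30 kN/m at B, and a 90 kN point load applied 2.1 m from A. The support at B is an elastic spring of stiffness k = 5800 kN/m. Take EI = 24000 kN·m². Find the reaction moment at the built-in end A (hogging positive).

Release the roller at B. Primary structure: cantilever fixed at A.
Primary-structure tip deflection at B by superposition:
  UDL 30: wL⁴/(8EI) = 9004/EI
  triangular load, peak 30 at the free end: 11w₀L⁴/(120EI) = 6603/EI
  point load 90 at a = 2.1: Pa²(3L − a)/(6EI) = 1250/EI
  δ_0 = 16857/EI
Tip deflection under a unit load at B: L³/(3EI) = 114.3/EI.
With EI = 24000 kN·m²: δ_0 = 0.70236 m and δ_{BB} = 0.004764 m/kN.
Compatibility — the spring shortens by R_B/k under the reaction it provides: δ_0 − R_B·δ_{BB} = R_B/k. With 1/k = 0.000172 m/kN, R_B = δ_0 / (δ_{BB} + 1/k) = 0.70236 / (0.004764 + 0.000172) = 142.3 kN.
Moment equilibrium about A: M_A = Σ(load moments about A) − R_B·L = 1414 − 142.3×7 = 418 kN·m.

M_A = 418 kN·m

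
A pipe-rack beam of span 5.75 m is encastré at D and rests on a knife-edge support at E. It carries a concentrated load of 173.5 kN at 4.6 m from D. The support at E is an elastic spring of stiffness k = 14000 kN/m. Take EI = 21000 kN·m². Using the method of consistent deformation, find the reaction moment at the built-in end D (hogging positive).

M_D = 112 kN·m

Take the reaction at E as the redundant and release it; the primary structure is a cantilever fixed at D.
Deflection at E on the released cantilever, summing each load's contribution:
  point load 173.5 at a = 4.6: Pa²(3L − a)/(6EI) = 7740/EI
Flexibility coefficient — unit upward force at E: δ_{EE} = L³/(3EI) = 63.37/EI.
With EI = 21000 kN·m²: δ_0 = 0.36858 m and δ_{EE} = 0.003018 m/kN.
Compatibility — the spring shortens by R_E/k under the reaction it provides: δ_0 − R_E·δ_{EE} = R_E/k. With 1/k = 0.000071 m/kN, R_E = δ_0 / (δ_{EE} + 1/k) = 0.36858 / (0.003018 + 0.000071) = 119.3 kN.
Moment equilibrium about D: M_D = Σ(load moments about D) − R_E·L = 798.1 − 119.3×5.75 = 112 kN·m.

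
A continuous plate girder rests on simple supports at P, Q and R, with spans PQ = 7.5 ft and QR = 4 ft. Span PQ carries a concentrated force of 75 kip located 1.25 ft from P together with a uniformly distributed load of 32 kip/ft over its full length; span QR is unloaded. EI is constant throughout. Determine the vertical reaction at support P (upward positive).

R_P = 159 kip

Release continuity at Q by inserting a hinge; the redundant is the internal moment M_Q. The primary structure is two simply-supported spans PQ and QR.
Discontinuity in slope at Q on the released structure — sum the simple-span end rotations:
  span PQ: point load 75 at a = 1.25: Pab(L + a)/(6LEI) = 113.9/EI
  span PQ: UDL 32: wL³/(24EI) = 562.5/EI
  relative rotation θ_0 = (676.4 + 0)/EI = 676.4/EI
A unit hogging moment at Q produces rotation L₁/(3EI) + L₂/(3EI) = 3.833/EI.
Compatibility: M_Q·(L₁+L₂)/(3EI) = θ_0, giving M_Q = 176.5 kip·ft (hogging).
Span PQ, ΣM about P with M_Q applied at Q: R_Q^{PQ}·7.5 = 993.8 + 176.5, so R_Q^{PQ} = 156 kip and R_P = 315 − 156 = 159 kip.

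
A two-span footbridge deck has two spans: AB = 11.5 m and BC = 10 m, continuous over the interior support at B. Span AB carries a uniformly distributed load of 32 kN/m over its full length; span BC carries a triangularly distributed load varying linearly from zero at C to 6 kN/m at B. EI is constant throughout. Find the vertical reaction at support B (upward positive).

R_B = 260.4 kN

Take M_B as the redundant. Released structure: two simple spans AB and BC with a hinge at B.
Rotations at B on the released spans (each span's end-slope, ×1/EI):
  span AB: UDL 32: wL³/(24EI) = 2028/EI
  span BC: triangular load, peak 6: w₀L³/(45EI) = 133.3/EI
  relative rotation θ_0 = (2028 + 133.3)/EI = 2161/EI
A unit hogging moment at B produces rotation L₁/(3EI) + L₂/(3EI) = 7.167/EI.
Compatibility: M_B·(L₁+L₂)/(3EI) = θ_0, giving M_B = 301.6 kN·m (hogging).
Span AB, ΣM about A with M_B applied at B: R_B^{AB}·11.5 = 2116 + 301.6, so R_B^{AB} = 210.2 kN and R_A = 368 − 210.2 = 157.8 kN.
Span BC, ΣM about C: R_B^{BC}·10 = 200 + 301.6, so R_B^{BC} = 50.16 kN and R_C = 30 − 50.16 = -20.16 kN.
R_B = 210.2 + 50.16 = 260.4 kN.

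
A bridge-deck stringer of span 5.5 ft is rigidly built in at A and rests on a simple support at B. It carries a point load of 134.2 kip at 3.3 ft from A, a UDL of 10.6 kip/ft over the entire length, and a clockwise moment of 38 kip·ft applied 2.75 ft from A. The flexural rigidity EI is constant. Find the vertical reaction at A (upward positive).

Choose R_B as the redundant. The primary structure is the cantilever fixed at A.
Downward deflection at the released point B due to the loads:
  point load 134.2 at a = 3.3: Pa²(3L − a)/(6EI) = 3215/EI
  UDL 10.6: wL⁴/(8EI) = 1212/EI
  clockwise couple 38 at a = 2.75: M₀a(2L − a)/(2EI) = 431.1/EI
  δ_0 = 4859/EI
Flexibility coefficient — unit upward force at B: δ_{BB} = L³/(3EI) = 55.46/EI.
Compatibility at B: δ_0 − R_B·δ_{BB} = 0, so R_B = 4859/55.46 = 87.61 kip.
Vertical equilibrium: R_A = ΣP − R_B = 192.5 − 87.61 = 104.9 kip.

R_A = 104.9 kip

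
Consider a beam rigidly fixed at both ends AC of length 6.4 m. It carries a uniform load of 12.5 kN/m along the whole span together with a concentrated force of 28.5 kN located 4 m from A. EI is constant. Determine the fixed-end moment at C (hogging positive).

Take the two fixed-end moments M_A, M_C as redundants; the released structure is the simple span AC.
Simple-span end rotations at A and C under the given loads:
  at A: UDL 12.5: wL³/(24EI) = 136.5/EI
  at C: UDL 12.5: wL³/(24EI) = 136.5/EI
  at A: point load 28.5 at a = 4: Pab(L + b)/(6LEI) = 62.7/EI
  at C: point load 28.5 at a = 4: Pab(L + a)/(6LEI) = 74.1/EI
  θ_A0 = 199.2/EI,  θ_C0 = 210.6/EI
Flexibility coefficients: a unit moment at one end gives L/(3EI) there and L/(6EI) at the far end, so f₁₁ = f₂₂ = 2.133/EI and f₁₂ = f₂₁ = 1.067/EI.
Compatibility — zero rotation at each built-in end:
  2.133 M_A + 1.067 M_C = 199.2
  1.067 M_A + 2.133 M_C = 210.6
Solving the pair gives M_A = 58.7 kN·m and M_C = 69.39 kN·m (hogging).

M_C = 69.39 kN·m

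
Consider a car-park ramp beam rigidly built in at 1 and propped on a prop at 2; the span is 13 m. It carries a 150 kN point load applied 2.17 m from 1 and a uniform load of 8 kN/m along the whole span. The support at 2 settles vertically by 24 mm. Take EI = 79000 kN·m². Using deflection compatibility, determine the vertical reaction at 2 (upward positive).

R_2 = 42.33 kN

Remove the prop at 2; the released (primary) structure is a cantilever built in at 1.
Primary-structure tip deflection at 2 by superposition:
  point load 150 at a = 2.17: Pa²(3L − a)/(6EI) = 4336/EI
  UDL 8: wL⁴/(8EI) = 28561/EI
  δ_0 = 32897/EI
Tip deflection under a unit load at 2: L³/(3EI) = 732.3/EI.
With EI = 79000 kN·m²: δ_0 = 0.41641 m and δ_{22} = 0.00927 m/kN.
Compatibility — the beam at 2 must follow the support down by 0.024 m: δ_0 − R_2·δ_{22} = 0.024, so R_2 = (0.41641 − 0.024)/0.00927 = 42.33 kN.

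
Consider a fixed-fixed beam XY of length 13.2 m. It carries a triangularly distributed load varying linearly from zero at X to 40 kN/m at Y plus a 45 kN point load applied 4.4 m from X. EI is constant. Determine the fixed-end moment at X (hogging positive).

Take the two fixed-end moments M_X, M_Y as redundants; the released structure is the simple span XY.
End rotations of the released simple span under the applied load (×1/EI):
  at X: triangular load, peak 40: 7w₀L³/(360EI) = 1789/EI
  at Y: triangular load, peak 40: w₀L³/(45EI) = 2044/EI
  at X: point load 45 at a = 4.4: Pab(L + b)/(6LEI) = 484/EI
  at Y: point load 45 at a = 4.4: Pab(L + a)/(6LEI) = 387.2/EI
  θ_X0 = 2273/EI,  θ_Y0 = 2432/EI
Flexibility coefficients: a unit moment at one end gives L/(3EI) there and L/(6EI) at the far end, so f₁₁ = f₂₂ = 4.4/EI and f₁₂ = f₂₁ = 2.2/EI.
Compatibility — zero rotation at each built-in end:
  4.4 M_X + 2.2 M_Y = 2273
  2.2 M_X + 4.4 M_Y = 2432
Solving the pair gives M_X = 320.3 kN·m and M_Y = 392.5 kN·m (hogging).

M_X = 320.3 kN·m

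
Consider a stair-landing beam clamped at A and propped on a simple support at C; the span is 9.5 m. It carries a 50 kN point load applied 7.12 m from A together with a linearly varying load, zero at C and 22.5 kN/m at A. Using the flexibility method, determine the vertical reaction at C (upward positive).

Remove the prop at C; the released (primary) structure is a cantilever built in at A.
Free-end deflection of the primary structure under the applied loading (downward +):
  point load 50 at a = 7.12: Pa²(3L − a)/(6EI) = 9032/EI
  triangular load, peak 22.5 at the fixed end: w₀L⁴/(30EI) = 6109/EI
  δ_0 = 15141/EI
Tip deflection under a unit load at C: L³/(3EI) = 285.8/EI.
Compatibility at C: δ_0 − R_C·δ_{CC} = 0, so R_C = 15141/285.8 = 52.98 kN.

R_C = 52.98 kN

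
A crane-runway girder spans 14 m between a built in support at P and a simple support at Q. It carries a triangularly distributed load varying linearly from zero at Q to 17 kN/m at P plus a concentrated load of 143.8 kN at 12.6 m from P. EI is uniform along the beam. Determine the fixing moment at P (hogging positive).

M_P = 321.8 kN·m

Release the roller at Q. Primary structure: cantilever fixed at P.
Deflection at Q on the released cantilever, summing each load's contribution:
  triangular load, peak 17 at the fixed end: w₀L⁴/(30EI) = 21769/EI
  point load 143.8 at a = 12.6: Pa²(3L − a)/(6EI) = 111865/EI
  δ_0 = 133635/EI
Flexibility coefficient — unit upward force at Q: δ_{QQ} = L³/(3EI) = 914.7/EI.
Compatibility at Q: δ_0 − R_Q·δ_{QQ} = 0, so R_Q = 133635/914.7 = 146.1 kN.
Moment equilibrium about P: M_P = Σ(load moments about P) − R_Q·L = 2367 − 146.1×14 = 321.8 kN·m.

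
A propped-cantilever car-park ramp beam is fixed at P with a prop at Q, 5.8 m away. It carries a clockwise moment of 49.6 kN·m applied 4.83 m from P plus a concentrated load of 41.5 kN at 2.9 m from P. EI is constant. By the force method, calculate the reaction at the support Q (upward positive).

Take the reaction at Q as the redundant and release it; the primary structure is a cantilever fixed at P.
Primary-structure tip deflection at Q by superposition:
  clockwise couple 49.6 at a = 4.83: M₀a(2L − a)/(2EI) = 810.9/EI
  point load 41.5 at a = 2.9: Pa²(3L − a)/(6EI) = 843.5/EI
  δ_0 = 1654/EI
Flexibility coefficient — unit upward force at Q: δ_{QQ} = L³/(3EI) = 65.04/EI.
The prop prevents deflection at Q: R_Q = δ_0/δ_{QQ} = 1654/65.04 = 25.44 kN.

R_Q = 25.44 kN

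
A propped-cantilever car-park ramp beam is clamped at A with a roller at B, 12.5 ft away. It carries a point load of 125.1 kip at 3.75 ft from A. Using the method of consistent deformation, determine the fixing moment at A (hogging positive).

M_A = 279.1 kip·ft

Take the reaction at B as the redundant and release it; the primary structure is a cantilever fixed at A.
Free-end deflection of the primary structure under the applied loading (downward +):
  point load 125.1 at a = 3.75: Pa²(3L − a)/(6EI) = 9896/EI
Flexibility coefficient — unit upward force at B: δ_{BB} = L³/(3EI) = 651/EI.
The prop prevents deflection at B: R_B = δ_0/δ_{BB} = 9896/651 = 15.2 kip.
Moment equilibrium about A: M_A = Σ(load moments about A) − R_B·L = 469.1 − 15.2×12.5 = 279.1 kip·ft.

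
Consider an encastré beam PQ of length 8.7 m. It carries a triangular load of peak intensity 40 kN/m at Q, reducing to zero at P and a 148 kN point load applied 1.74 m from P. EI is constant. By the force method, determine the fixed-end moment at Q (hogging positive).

M_Q = 192.6 kN·m

Release both end moments; the primary structure is a simply-supported span PQ with redundants M_P and M_Q.
End rotations of the released simple span under the applied load (×1/EI):
  at P: triangular load, peak 40: 7w₀L³/(360EI) = 512.2/EI
  at Q: triangular load, peak 40: w₀L³/(45EI) = 585.3/EI
  at P: point load 148 at a = 1.74: Pab(L + b)/(6LEI) = 537.7/EI
  at Q: point load 148 at a = 1.74: Pab(L + a)/(6LEI) = 358.5/EI
  θ_P0 = 1050/EI,  θ_Q0 = 943.8/EI
Flexibility coefficients: a unit moment at one end gives L/(3EI) there and L/(6EI) at the far end, so f₁₁ = f₂₂ = 2.9/EI and f₁₂ = f₂₁ = 1.45/EI.
Compatibility — zero rotation at each built-in end:
  2.9 M_P + 1.45 M_Q = 1050
  1.45 M_P + 2.9 M_Q = 943.8
Solving the pair gives M_P = 265.7 kN·m and M_Q = 192.6 kN·m (hogging).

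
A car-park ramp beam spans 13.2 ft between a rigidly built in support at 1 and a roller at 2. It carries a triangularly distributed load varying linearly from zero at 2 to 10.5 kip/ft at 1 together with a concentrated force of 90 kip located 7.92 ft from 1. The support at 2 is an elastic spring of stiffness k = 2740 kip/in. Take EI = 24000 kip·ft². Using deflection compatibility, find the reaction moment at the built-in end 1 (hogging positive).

M_1 = 322.2 kip·ft

Remove the prop at 2; the released (primary) structure is a cantilever built in at 1.
Primary-structure tip deflection at 2 by superposition:
  triangular load, peak 10.5 at the fixed end: w₀L⁴/(30EI) = 10626/EI
  point load 90 at a = 7.92: Pa²(3L − a)/(6EI) = 29808/EI
  δ_0 = 40433/EI
Flexibility coefficient — unit upward force at 2: δ_{22} = L³/(3EI) = 766.7/EI.
With EI = 24000 kip·ft²: δ_0 = 1.6847 ft and δ_{22} = 0.031944 ft/kip.
Compatibility — the spring shortens by R_2/k under the reaction it provides: δ_0 − R_2·δ_{22} = R_2/k. With 1/k = 1/(2740×12) ft/kip = 0.00003 ft/kip, R_2 = δ_0 / (δ_{22} + 1/k) = 1.6847 / (0.031944 + 0.00003) = 52.69 kip.
Moment equilibrium about 1: M_1 = Σ(load moments about 1) − R_2·L = 1018 − 52.69×13.2 = 322.2 kip·ft.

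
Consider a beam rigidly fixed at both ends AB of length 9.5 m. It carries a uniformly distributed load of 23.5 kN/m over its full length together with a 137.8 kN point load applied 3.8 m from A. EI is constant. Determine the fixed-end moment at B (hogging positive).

M_B = 302.4 kN·m

Release both end moments; the primary structure is a simply-supported span AB with redundants M_A and M_B.
Simple-span end rotations at A and B under the given loads:
  at A: UDL 23.5: wL³/(24EI) = 839.5/EI
  at B: UDL 23.5: wL³/(24EI) = 839.5/EI
  at A: point load 137.8 at a = 3.8: Pab(L + b)/(6LEI) = 795.9/EI
  at B: point load 137.8 at a = 3.8: Pab(L + a)/(6LEI) = 696.4/EI
  θ_A0 = 1635/EI,  θ_B0 = 1536/EI
Flexibility coefficients: a unit moment at one end gives L/(3EI) there and L/(6EI) at the far end, so f₁₁ = f₂₂ = 3.167/EI and f₁₂ = f₂₁ = 1.583/EI.
Compatibility — zero rotation at each built-in end:
  3.167 M_A + 1.583 M_B = 1635
  1.583 M_A + 3.167 M_B = 1536
Solving the pair gives M_A = 365.2 kN·m and M_B = 302.4 kN·m (hogging).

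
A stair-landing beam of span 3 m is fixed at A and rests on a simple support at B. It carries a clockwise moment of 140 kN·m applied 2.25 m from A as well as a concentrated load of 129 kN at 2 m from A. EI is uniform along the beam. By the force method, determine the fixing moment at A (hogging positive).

M_A = 0.4583 kN·m

Choose R_B as the redundant. The primary structure is the cantilever fixed at A.
Deflection at B on the released cantilever, summing each load's contribution:
  clockwise couple 140 at a = 2.25: M₀a(2L − a)/(2EI) = 590.6/EI
  point load 129 at a = 2: Pa²(3L − a)/(6EI) = 602/EI
  δ_0 = 1193/EI
Flexibility coefficient — unit upward force at B: δ_{BB} = L³/(3EI) = 9/EI.
Compatibility at B: δ_0 − R_B·δ_{BB} = 0, so R_B = 1193/9 = 132.5 kN.
Moment equilibrium about A: M_A = Σ(load moments about A) − R_B·L = 398 − 132.5×3 = 0.4583 kN·m.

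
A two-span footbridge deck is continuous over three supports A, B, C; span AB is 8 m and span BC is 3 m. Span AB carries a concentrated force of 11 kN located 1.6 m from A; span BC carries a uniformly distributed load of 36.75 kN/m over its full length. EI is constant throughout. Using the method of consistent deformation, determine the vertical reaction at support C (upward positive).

Insert a hinge at B; M_B is the redundant, and each span becomes simply supported.
Rotations at B on the released spans (each span's end-slope, ×1/EI):
  span AB: point load 11 at a = 1.6: Pab(L + a)/(6LEI) = 22.53/EI
  span BC: UDL 36.75: wL³/(24EI) = 41.34/EI
  relative rotation θ_0 = (22.53 + 41.34)/EI = 63.87/EI
A unit hogging moment at B produces rotation L₁/(3EI) + L₂/(3EI) = 3.667/EI.
Slope continuity at B: θ_0 = M_B·3.667/EI, so M_B = 63.87/3.667 = 17.42 kN·m (hogging).
Span BC, ΣM about C: R_B^{BC}·3 = 165.4 + 17.42, so R_B^{BC} = 60.93 kN and R_C = 110.2 − 60.93 = 49.32 kN.

R_C = 49.32 kN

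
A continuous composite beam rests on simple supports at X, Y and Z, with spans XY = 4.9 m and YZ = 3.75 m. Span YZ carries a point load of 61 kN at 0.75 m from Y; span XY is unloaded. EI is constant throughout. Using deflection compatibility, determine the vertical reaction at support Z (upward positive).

R_Z = 8.392 kN

Insert a hinge at Y; M_Y is the redundant, and each span becomes simply supported.
End slopes at the hinge Y, treating each span as simply supported:
  span YZ: point load 61 at a = 0.75: Pab(L + b)/(6LEI) = 41.17/EI
  relative rotation θ_0 = (0 + 41.17)/EI = 41.17/EI
A unit hogging moment at Y produces rotation L₁/(3EI) + L₂/(3EI) = 2.883/EI.
Compatibility: M_Y·(L₁+L₂)/(3EI) = θ_0, giving M_Y = 14.28 kN·m (hogging).
Span YZ, ΣM about Z: R_Y^{YZ}·3.75 = 183 + 14.28, so R_Y^{YZ} = 52.61 kN and R_Z = 61 − 52.61 = 8.392 kN.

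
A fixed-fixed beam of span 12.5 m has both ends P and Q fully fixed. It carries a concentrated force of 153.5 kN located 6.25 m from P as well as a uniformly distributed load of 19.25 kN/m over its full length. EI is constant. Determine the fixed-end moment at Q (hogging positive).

M_Q = 490.5 kN·m

Take the two fixed-end moments M_P, M_Q as redundants; the released structure is the simple span PQ.
Simple-span end rotations at P and Q under the given loads:
  at P: point load 153.5 at a = 6.25: Pab(L + b)/(6LEI) = 1499/EI
  at Q: point load 153.5 at a = 6.25: Pab(L + a)/(6LEI) = 1499/EI
  at P: UDL 19.25: wL³/(24EI) = 1567/EI
  at Q: UDL 19.25: wL³/(24EI) = 1567/EI
  θ_P0 = 3066/EI,  θ_Q0 = 3066/EI
Flexibility coefficients: a unit moment at one end gives L/(3EI) there and L/(6EI) at the far end, so f₁₁ = f₂₂ = 4.167/EI and f₁₂ = f₂₁ = 2.083/EI.
Compatibility — zero rotation at each built-in end:
  4.167 M_P + 2.083 M_Q = 3066
  2.083 M_P + 4.167 M_Q = 3066
Solving the pair gives M_P = 490.5 kN·m and M_Q = 490.5 kN·m (hogging).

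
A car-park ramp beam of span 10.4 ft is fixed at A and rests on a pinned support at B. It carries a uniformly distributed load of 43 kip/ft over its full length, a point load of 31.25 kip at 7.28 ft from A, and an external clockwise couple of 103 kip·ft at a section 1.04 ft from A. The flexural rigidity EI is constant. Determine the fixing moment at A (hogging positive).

Remove the prop at B; the released (primary) structure is a cantilever built in at A.
Downward deflection at the released point B due to the loads:
  UDL 43: wL⁴/(8EI) = 62880/EI
  point load 31.25 at a = 7.28: Pa²(3L − a)/(6EI) = 6603/EI
  clockwise couple 103 at a = 1.04: M₀a(2L − a)/(2EI) = 1058/EI
  δ_0 = 70541/EI
Tip deflection under a unit load at B: L³/(3EI) = 375/EI.
Compatibility at B: δ_0 − R_B·δ_{BB} = 0, so R_B = 70541/375 = 188.1 kip.
Moment equilibrium about A: M_A = Σ(load moments about A) − R_B·L = 2656 − 188.1×10.4 = 699.4 kip·ft.

M_A = 699.4 kip·ft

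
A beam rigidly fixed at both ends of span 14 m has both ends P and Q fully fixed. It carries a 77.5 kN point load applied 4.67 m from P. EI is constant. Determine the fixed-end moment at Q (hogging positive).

M_Q = 80.46 kN·m

Take the two fixed-end moments M_P, M_Q as redundants; the released structure is the simple span PQ.
On the primary (simply-supported) span, the end slopes from the loading are:
  at P: point load 77.5 at a = 4.67: Pab(L + b)/(6LEI) = 937.9/EI
  at Q: point load 77.5 at a = 4.67: Pab(L + a)/(6LEI) = 750.5/EI
  θ_P0 = 937.9/EI,  θ_Q0 = 750.5/EI
Flexibility coefficients: a unit moment at one end gives L/(3EI) there and L/(6EI) at the far end, so f₁₁ = f₂₂ = 4.667/EI and f₁₂ = f₂₁ = 2.333/EI.
Compatibility — zero rotation at each built-in end:
  4.667 M_P + 2.333 M_Q = 937.9
  2.333 M_P + 4.667 M_Q = 750.5
Solving the pair gives M_P = 160.7 kN·m and M_Q = 80.46 kN·m (hogging).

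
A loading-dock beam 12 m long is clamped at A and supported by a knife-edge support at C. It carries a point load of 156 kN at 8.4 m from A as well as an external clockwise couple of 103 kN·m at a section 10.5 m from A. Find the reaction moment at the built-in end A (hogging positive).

Remove the prop at C; the released (primary) structure is a cantilever built in at A.
Free-end deflection of the primary structure under the applied loading (downward +):
  point load 156 at a = 8.4: Pa²(3L − a)/(6EI) = 50634/EI
  clockwise couple 103 at a = 10.5: M₀a(2L − a)/(2EI) = 7300/EI
  δ_0 = 57934/EI
Flexibility coefficient — unit upward force at C: δ_{CC} = L³/(3EI) = 576/EI.
The prop prevents deflection at C: R_C = δ_0/δ_{CC} = 57934/576 = 100.6 kN.
Moment equilibrium about A: M_A = Σ(load moments about A) − R_C·L = 1413 − 100.6×12 = 206.4 kN·m.

M_A = 206.4 kN·m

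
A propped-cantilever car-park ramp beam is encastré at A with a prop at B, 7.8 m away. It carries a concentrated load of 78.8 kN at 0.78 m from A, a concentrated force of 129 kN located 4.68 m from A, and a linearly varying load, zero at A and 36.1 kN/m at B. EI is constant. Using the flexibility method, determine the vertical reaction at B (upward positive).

R_B = 134.3 kN

Remove the prop at B; the released (primary) structure is a cantilever built in at A.
Free-end deflection of the primary structure under the applied loading (downward +):
  point load 78.8 at a = 0.78: Pa²(3L − a)/(6EI) = 180.7/EI
  point load 129 at a = 4.68: Pa²(3L − a)/(6EI) = 8815/EI
  triangular load, peak 36.1 at the free end: 11w₀L⁴/(120EI) = 12249/EI
  δ_0 = 21245/EI
Tip deflection under a unit load at B: L³/(3EI) = 158.2/EI.
Compatibility at B: δ_0 − R_B·δ_{BB} = 0, so R_B = 21245/158.2 = 134.3 kN.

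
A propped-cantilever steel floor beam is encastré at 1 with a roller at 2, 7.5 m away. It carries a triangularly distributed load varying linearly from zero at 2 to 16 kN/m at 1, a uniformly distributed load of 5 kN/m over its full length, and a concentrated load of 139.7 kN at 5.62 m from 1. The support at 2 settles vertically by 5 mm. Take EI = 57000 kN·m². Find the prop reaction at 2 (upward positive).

R_2 = 112.3 kN

Take the reaction at 2 as the redundant and release it; the primary structure is a cantilever fixed at 1.
Free-end deflection of the primary structure under the applied loading (downward +):
  triangular load, peak 16 at the fixed end: w₀L⁴/(30EI) = 1688/EI
  UDL 5: wL⁴/(8EI) = 1978/EI
  point load 139.7 at a = 5.62: Pa²(3L − a)/(6EI) = 12413/EI
  δ_0 = 16078/EI
Tip deflection under a unit load at 2: L³/(3EI) = 140.6/EI.
With EI = 57000 kN·m²: δ_0 = 0.28208 m and δ_{22} = 0.002467 m/kN.
Compatibility — the beam at 2 must follow the support down by 0.005 m: δ_0 − R_2·δ_{22} = 0.005, so R_2 = (0.28208 − 0.005)/0.002467 = 112.3 kN.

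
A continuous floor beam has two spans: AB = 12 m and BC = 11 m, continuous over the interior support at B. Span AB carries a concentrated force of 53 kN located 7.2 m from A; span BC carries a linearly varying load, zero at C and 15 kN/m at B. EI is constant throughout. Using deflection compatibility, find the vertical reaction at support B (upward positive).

R_B = 108 kN

Release continuity at B by inserting a hinge; the redundant is the internal moment M_B. The primary structure is two simply-supported spans AB and BC.
Rotations at B on the released spans (each span's end-slope, ×1/EI):
  span AB: point load 53 at a = 7.2: Pab(L + a)/(6LEI) = 488.4/EI
  span BC: triangular load, peak 15: w₀L³/(45EI) = 443.7/EI
  relative rotation θ_0 = (488.4 + 443.7)/EI = 932.1/EI
A unit hogging moment at B produces rotation L₁/(3EI) + L₂/(3EI) = 7.667/EI.
Compatibility: M_B·(L₁+L₂)/(3EI) = θ_0, giving M_B = 121.6 kN·m (hogging).
Span AB, ΣM about A with M_B applied at B: R_B^{AB}·12 = 381.6 + 121.6, so R_B^{AB} = 41.93 kN and R_A = 53 − 41.93 = 11.07 kN.
Span BC, ΣM about C: R_B^{BC}·11 = 605 + 121.6, so R_B^{BC} = 66.05 kN and R_C = 82.5 − 66.05 = 16.45 kN.
R_B = 41.93 + 66.05 = 108 kN.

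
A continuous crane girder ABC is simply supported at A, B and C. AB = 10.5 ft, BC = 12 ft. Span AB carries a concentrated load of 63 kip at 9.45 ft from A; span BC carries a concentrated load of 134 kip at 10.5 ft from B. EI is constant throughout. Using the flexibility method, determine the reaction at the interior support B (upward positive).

R_B = 87.59 kip

Insert a hinge at B; M_B is the redundant, and each span becomes simply supported.
Rotations at B on the released spans (each span's end-slope, ×1/EI):
  span AB: point load 63 at a = 9.45: Pab(L + a)/(6LEI) = 198/EI
  span BC: point load 134 at a = 10.5: Pab(L + b)/(6LEI) = 395.7/EI
  relative rotation θ_0 = (198 + 395.7)/EI = 593.7/EI
A unit hogging moment at B produces rotation L₁/(3EI) + L₂/(3EI) = 7.5/EI.
Slope continuity at B: θ_0 = M_B·7.5/EI, so M_B = 593.7/7.5 = 79.16 kip·ft (hogging).
Span AB, ΣM about A with M_B applied at B: R_B^{AB}·10.5 = 595.4 + 79.16, so R_B^{AB} = 64.24 kip and R_A = 63 − 64.24 = -1.239 kip.
Span BC, ΣM about C: R_B^{BC}·12 = 201 + 79.16, so R_B^{BC} = 23.35 kip and R_C = 134 − 23.35 = 110.7 kip.
R_B = 64.24 + 23.35 = 87.59 kip.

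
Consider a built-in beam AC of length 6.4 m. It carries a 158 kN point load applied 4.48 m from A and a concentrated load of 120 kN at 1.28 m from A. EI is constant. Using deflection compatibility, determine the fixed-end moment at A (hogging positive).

Release both end moments; the primary structure is a simply-supported span AC with redundants M_A and M_C.
On the primary (simply-supported) span, the end slopes from the loading are:
  at A: point load 158 at a = 4.48: Pab(L + b)/(6LEI) = 294.5/EI
  at C: point load 158 at a = 4.48: Pab(L + a)/(6LEI) = 385.1/EI
  at A: point load 120 at a = 1.28: Pab(L + b)/(6LEI) = 235.9/EI
  at C: point load 120 at a = 1.28: Pab(L + a)/(6LEI) = 157.3/EI
  θ_A0 = 530.4/EI,  θ_C0 = 542.4/EI
Flexibility coefficients: a unit moment at one end gives L/(3EI) there and L/(6EI) at the far end, so f₁₁ = f₂₂ = 2.133/EI and f₁₂ = f₂₁ = 1.067/EI.
Compatibility — zero rotation at each built-in end:
  2.133 M_A + 1.067 M_C = 530.4
  1.067 M_A + 2.133 M_C = 542.4
Solving the pair gives M_A = 162 kN·m and M_C = 173.2 kN·m (hogging).

M_A = 162 kN·m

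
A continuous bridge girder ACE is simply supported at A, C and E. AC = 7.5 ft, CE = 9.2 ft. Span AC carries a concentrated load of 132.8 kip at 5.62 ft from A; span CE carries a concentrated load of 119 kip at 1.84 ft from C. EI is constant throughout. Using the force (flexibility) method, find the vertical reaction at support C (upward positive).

Release continuity at C by inserting a hinge; the redundant is the internal moment M_C. The primary structure is two simply-supported spans AC and CE.
End slopes at the hinge C, treating each span as simply supported:
  span AC: point load 132.8 at a = 5.62: Pab(L + a)/(6LEI) = 409.1/EI
  span CE: point load 119 at a = 1.84: Pab(L + b)/(6LEI) = 483.5/EI
  relative rotation θ_0 = (409.1 + 483.5)/EI = 892.5/EI
A unit hogging moment at C produces rotation L₁/(3EI) + L₂/(3EI) = 5.567/EI.
Compatibility: M_C·(L₁+L₂)/(3EI) = θ_0, giving M_C = 160.3 kip·ft (hogging).
Span AC, ΣM about A with M_C applied at C: R_C^{AC}·7.5 = 746.3 + 160.3, so R_C^{AC} = 120.9 kip and R_A = 132.8 − 120.9 = 11.91 kip.
Span CE, ΣM about E: R_C^{CE}·9.2 = 875.8 + 160.3, so R_C^{CE} = 112.6 kip and R_E = 119 − 112.6 = 6.372 kip.
R_C = 120.9 + 112.6 = 233.5 kip.

R_C = 233.5 kip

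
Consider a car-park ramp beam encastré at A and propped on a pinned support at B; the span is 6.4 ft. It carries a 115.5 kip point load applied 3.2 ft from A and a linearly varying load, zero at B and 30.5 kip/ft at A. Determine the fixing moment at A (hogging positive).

M_A = 221.9 kip·ft

Remove the prop at B; the released (primary) structure is a cantilever built in at A.
Deflection at B on the released cantilever, summing each load's contribution:
  point load 115.5 at a = 3.2: Pa²(3L − a)/(6EI) = 3154/EI
  triangular load, peak 30.5 at the fixed end: w₀L⁴/(30EI) = 1706/EI
  δ_0 = 4860/EI
Flexibility coefficient — unit upward force at B: δ_{BB} = L³/(3EI) = 87.38/EI.
Compatibility at B: δ_0 − R_B·δ_{BB} = 0, so R_B = 4860/87.38 = 55.61 kip.
Moment equilibrium about A: M_A = Σ(load moments about A) − R_B·L = 577.8 − 55.61×6.4 = 221.9 kip·ft.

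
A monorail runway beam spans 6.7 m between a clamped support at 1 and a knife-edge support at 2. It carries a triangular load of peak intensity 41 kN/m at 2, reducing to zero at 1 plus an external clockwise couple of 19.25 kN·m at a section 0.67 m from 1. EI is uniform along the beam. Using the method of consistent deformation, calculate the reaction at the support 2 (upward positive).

Remove the prop at 2; the released (primary) structure is a cantilever built in at 1.
Primary-structure tip deflection at 2 by superposition:
  triangular load, peak 41 at the free end: 11w₀L⁴/(120EI) = 7573/EI
  clockwise couple 19.25 at a = 0.67: M₀a(2L − a)/(2EI) = 82.09/EI
  δ_0 = 7656/EI
Flexibility coefficient — unit upward force at 2: δ_{22} = L³/(3EI) = 100.3/EI.
The prop prevents deflection at 2: R_2 = δ_0/δ_{22} = 7656/100.3 = 76.36 kN.

R_2 = 76.36 kN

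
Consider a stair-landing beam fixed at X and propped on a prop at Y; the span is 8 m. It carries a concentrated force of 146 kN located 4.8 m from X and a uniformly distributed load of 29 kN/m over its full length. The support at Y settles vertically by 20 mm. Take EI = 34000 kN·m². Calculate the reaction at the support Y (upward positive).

R_Y = 146.1 kN

Take the reaction at Y as the redundant and release it; the primary structure is a cantilever fixed at X.
Primary-structure tip deflection at Y by superposition:
  point load 146 at a = 4.8: Pa²(3L − a)/(6EI) = 10764/EI
  UDL 29: wL⁴/(8EI) = 14848/EI
  δ_0 = 25612/EI
Tip deflection under a unit load at Y: L³/(3EI) = 170.7/EI.
With EI = 34000 kN·m²: δ_0 = 0.7533 m and δ_{YY} = 0.00502 m/kN.
Compatibility — the beam at Y must follow the support down by 0.02 m: δ_0 − R_Y·δ_{YY} = 0.02, so R_Y = (0.7533 − 0.02)/0.00502 = 146.1 kN.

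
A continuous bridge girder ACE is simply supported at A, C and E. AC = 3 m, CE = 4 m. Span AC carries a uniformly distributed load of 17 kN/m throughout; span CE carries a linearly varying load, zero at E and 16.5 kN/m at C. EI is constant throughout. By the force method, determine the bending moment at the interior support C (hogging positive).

M_C = 18.25 kN·m

Insert a hinge at C; M_C is the redundant, and each span becomes simply supported.
Rotations at C on the released spans (each span's end-slope, ×1/EI):
  span AC: UDL 17: wL³/(24EI) = 19.12/EI
  span CE: triangular load, peak 16.5: w₀L³/(45EI) = 23.47/EI
  relative rotation θ_0 = (19.12 + 23.47)/EI = 42.59/EI
A unit hogging moment at C produces rotation L₁/(3EI) + L₂/(3EI) = 2.333/EI.
Slope continuity at C: θ_0 = M_C·2.333/EI, so M_C = 42.59/2.333 = 18.25 kN·m (hogging).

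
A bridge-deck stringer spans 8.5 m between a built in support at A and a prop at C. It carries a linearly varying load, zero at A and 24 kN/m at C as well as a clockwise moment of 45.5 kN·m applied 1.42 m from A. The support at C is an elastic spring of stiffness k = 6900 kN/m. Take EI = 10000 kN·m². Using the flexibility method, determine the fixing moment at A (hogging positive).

Remove the prop at C; the released (primary) structure is a cantilever built in at A.
Free-end deflection of the primary structure under the applied loading (downward +):
  triangular load, peak 24 at the free end: 11w₀L⁴/(120EI) = 11484/EI
  clockwise couple 45.5 at a = 1.42: M₀a(2L − a)/(2EI) = 503.3/EI
  δ_0 = 11987/EI
Tip deflection under a unit load at C: L³/(3EI) = 204.7/EI.
With EI = 10000 kN·m²: δ_0 = 1.1987 m and δ_{CC} = 0.020471 m/kN.
Compatibility — the spring shortens by R_C/k under the reaction it provides: δ_0 − R_C·δ_{CC} = R_C/k. With 1/k = 0.000145 m/kN, R_C = δ_0 / (δ_{CC} + 1/k) = 1.1987 / (0.020471 + 0.000145) = 58.15 kN.
Moment equilibrium about A: M_A = Σ(load moments about A) − R_C·L = 623.5 − 58.15×8.5 = 129.3 kN·m.

M_A = 129.3 kN·m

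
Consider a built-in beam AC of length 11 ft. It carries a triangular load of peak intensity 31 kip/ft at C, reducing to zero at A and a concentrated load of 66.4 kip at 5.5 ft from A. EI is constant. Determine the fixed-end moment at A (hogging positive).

Take the two fixed-end moments M_A, M_C as redundants; the released structure is the simple span AC.
End rotations of the released simple span under the applied load (×1/EI):
  at A: triangular load, peak 31: 7w₀L³/(360EI) = 802.3/EI
  at C: triangular load, peak 31: w₀L³/(45EI) = 916.9/EI
  at A: point load 66.4 at a = 5.5: Pab(L + b)/(6LEI) = 502.1/EI
  at C: point load 66.4 at a = 5.5: Pab(L + a)/(6LEI) = 502.1/EI
  θ_A0 = 1304/EI,  θ_C0 = 1419/EI
Flexibility coefficients: a unit moment at one end gives L/(3EI) there and L/(6EI) at the far end, so f₁₁ = f₂₂ = 3.667/EI and f₁₂ = f₂₁ = 1.833/EI.
Compatibility — zero rotation at each built-in end:
  3.667 M_A + 1.833 M_C = 1304
  1.833 M_A + 3.667 M_C = 1419
Solving the pair gives M_A = 216.3 kip·ft and M_C = 278.9 kip·ft (hogging).

M_A = 216.3 kip·ft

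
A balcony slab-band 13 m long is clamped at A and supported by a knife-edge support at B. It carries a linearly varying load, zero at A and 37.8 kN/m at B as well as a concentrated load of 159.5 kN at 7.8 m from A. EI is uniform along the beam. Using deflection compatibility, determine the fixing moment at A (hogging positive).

M_A = 721 kN·m

Choose R_B as the redundant. The primary structure is the cantilever fixed at A.
Downward deflection at the released point B due to the loads:
  triangular load, peak 37.8 at the free end: 11w₀L⁴/(120EI) = 98964/EI
  point load 159.5 at a = 7.8: Pa²(3L − a)/(6EI) = 50461/EI
  δ_0 = 149425/EI
Flexibility coefficient — unit upward force at B: δ_{BB} = L³/(3EI) = 732.3/EI.
Compatibility at B: δ_0 − R_B·δ_{BB} = 0, so R_B = 149425/732.3 = 204 kN.
Moment equilibrium about A: M_A = Σ(load moments about A) − R_B·L = 3374 − 204×13 = 721 kN·m.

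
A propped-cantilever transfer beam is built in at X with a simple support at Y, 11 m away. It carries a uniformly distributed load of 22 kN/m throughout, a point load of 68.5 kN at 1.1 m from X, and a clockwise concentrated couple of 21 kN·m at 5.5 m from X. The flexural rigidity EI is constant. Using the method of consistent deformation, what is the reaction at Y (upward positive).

R_Y = 93.89 kN

Take the reaction at Y as the redundant and release it; the primary structure is a cantilever fixed at X.
Primary-structure tip deflection at Y by superposition:
  UDL 22: wL⁴/(8EI) = 40263/EI
  point load 68.5 at a = 1.1: Pa²(3L − a)/(6EI) = 440.7/EI
  clockwise couple 21 at a = 5.5: M₀a(2L − a)/(2EI) = 952.9/EI
  δ_0 = 41656/EI
Tip deflection under a unit load at Y: L³/(3EI) = 443.7/EI.
Compatibility at Y: δ_0 − R_Y·δ_{YY} = 0, so R_Y = 41656/443.7 = 93.89 kN.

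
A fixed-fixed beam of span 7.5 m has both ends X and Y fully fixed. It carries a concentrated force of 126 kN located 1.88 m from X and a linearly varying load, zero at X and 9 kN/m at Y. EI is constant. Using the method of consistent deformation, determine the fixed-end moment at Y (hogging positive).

M_Y = 69.81 kN·m

Take the two fixed-end moments M_X, M_Y as redundants; the released structure is the simple span XY.
End rotations of the released simple span under the applied load (×1/EI):
  at X: point load 126 at a = 1.88: Pab(L + b)/(6LEI) = 388.1/EI
  at Y: point load 126 at a = 1.88: Pab(L + a)/(6LEI) = 277.5/EI
  at X: triangular load, peak 9: 7w₀L³/(360EI) = 73.83/EI
  at Y: triangular load, peak 9: w₀L³/(45EI) = 84.38/EI
  θ_X0 = 462/EI,  θ_Y0 = 361.9/EI
Flexibility coefficients: a unit moment at one end gives L/(3EI) there and L/(6EI) at the far end, so f₁₁ = f₂₂ = 2.5/EI and f₁₂ = f₂₁ = 1.25/EI.
Compatibility — zero rotation at each built-in end:
  2.5 M_X + 1.25 M_Y = 462
  1.25 M_X + 2.5 M_Y = 361.9
Solving the pair gives M_X = 149.9 kN·m and M_Y = 69.81 kN·m (hogging).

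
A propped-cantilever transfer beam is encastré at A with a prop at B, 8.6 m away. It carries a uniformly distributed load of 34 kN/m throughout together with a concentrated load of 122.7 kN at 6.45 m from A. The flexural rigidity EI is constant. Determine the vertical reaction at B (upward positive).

R_B = 187.3 kN

Remove the prop at B; the released (primary) structure is a cantilever built in at A.
Primary-structure tip deflection at B by superposition:
  UDL 34: wL⁴/(8EI) = 23248/EI
  point load 122.7 at a = 6.45: Pa²(3L − a)/(6EI) = 16462/EI
  δ_0 = 39710/EI
Flexibility coefficient — unit upward force at B: δ_{BB} = L³/(3EI) = 212/EI.
The prop prevents deflection at B: R_B = δ_0/δ_{BB} = 39710/212 = 187.3 kN.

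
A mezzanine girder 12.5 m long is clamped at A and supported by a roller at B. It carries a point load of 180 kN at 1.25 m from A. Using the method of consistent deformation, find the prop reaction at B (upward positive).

R_B = 2.61 kN

Remove the prop at B; the released (primary) structure is a cantilever built in at A.
Primary-structure tip deflection at B by superposition:
  point load 180 at a = 1.25: Pa²(3L − a)/(6EI) = 1699/EI
Tip deflection under a unit load at B: L³/(3EI) = 651/EI.
The prop prevents deflection at B: R_B = δ_0/δ_{BB} = 1699/651 = 2.61 kN.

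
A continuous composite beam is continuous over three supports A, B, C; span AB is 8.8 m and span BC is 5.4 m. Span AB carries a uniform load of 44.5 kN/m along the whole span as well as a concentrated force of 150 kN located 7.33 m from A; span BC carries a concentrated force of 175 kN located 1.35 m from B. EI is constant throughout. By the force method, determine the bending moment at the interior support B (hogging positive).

Take M_B as the redundant. Released structure: two simple spans AB and BC with a hinge at B.
End slopes at the hinge B, treating each span as simply supported:
  span AB: UDL 44.5: wL³/(24EI) = 1264/EI
  span AB: point load 150 at a = 7.33: Pab(L + a)/(6LEI) = 493.8/EI
  span BC: point load 175 at a = 1.35: Pab(L + b)/(6LEI) = 279.1/EI
  relative rotation θ_0 = (1757 + 279.1)/EI = 2036/EI
A unit hogging moment at B produces rotation L₁/(3EI) + L₂/(3EI) = 4.733/EI.
Compatibility: M_B·(L₁+L₂)/(3EI) = θ_0, giving M_B = 430.2 kN·m (hogging).

M_B = 430.2 kN·m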